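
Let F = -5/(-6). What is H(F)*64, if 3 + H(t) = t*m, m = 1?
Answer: -416/3 ≈ -138.67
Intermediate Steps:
F = 5/6 (F = -5*(-1/6) = 5/6 ≈ 0.83333)
H(t) = -3 + t (H(t) = -3 + t*1 = -3 + t)
H(F)*64 = (-3 + 5/6)*64 = -13/6*64 = -416/3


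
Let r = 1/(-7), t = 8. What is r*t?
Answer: -8/7 ≈ -1.1429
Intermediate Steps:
r = -1/7 ≈ -0.14286
r*t = -1/7*8 = -8/7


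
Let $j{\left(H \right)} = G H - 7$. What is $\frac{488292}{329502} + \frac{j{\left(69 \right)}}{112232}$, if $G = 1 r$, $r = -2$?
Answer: $\frac{9125701659}{6163444744} \approx 1.4806$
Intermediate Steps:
$G = -2$ ($G = 1 \left(-2\right) = -2$)
$j{\left(H \right)} = -7 - 2 H$ ($j{\left(H \right)} = - 2 H - 7 = -7 - 2 H$)
$\frac{488292}{329502} + \frac{j{\left(69 \right)}}{112232} = \frac{488292}{329502} + \frac{-7 - 138}{112232} = 488292 \cdot \frac{1}{329502} + \left(-7 - 138\right) \frac{1}{112232} = \frac{81382}{54917} - \frac{145}{112232} = \frac{9125701659}{6163444744}$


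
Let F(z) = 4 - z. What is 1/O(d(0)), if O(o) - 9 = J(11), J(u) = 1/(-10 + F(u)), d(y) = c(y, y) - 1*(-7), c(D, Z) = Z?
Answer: 17/152 ≈ 0.11184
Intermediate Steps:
d(y) = 7 + y (d(y) = y - 1*(-7) = y + 7 = 7 + y)
J(u) = 1/(-6 - u) (J(u) = 1/(-10 + (4 - u)) = 1/(-6 - u))
O(o) = 152/17 (O(o) = 9 - 1/(6 + 11) = 9 - 1/17 = 152/17)
1/O(d(0)) = 1/(152/17) = 17/152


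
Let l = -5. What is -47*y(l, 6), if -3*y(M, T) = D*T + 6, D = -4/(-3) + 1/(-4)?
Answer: 1175/6 ≈ 195.83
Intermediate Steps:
D = 13/12 (D = -4*(-⅓) + 1*(-¼) = 4/3 - ¼ = 13/12 ≈ 1.0833)
y(M, T) = -2 - 13*T/36 (y(M, T) = -(13*T/12 + 6)/3 = -(6 + 13*T/12)/3 = -2 - 13*T/36)
-47*y(l, 6) = -47*(-2 - 13/36*6) = -47*(-2 - 13/6) = -47*(-25/6) = 1175/6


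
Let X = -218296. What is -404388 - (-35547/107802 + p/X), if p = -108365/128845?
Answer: -40871146141682093707/101069219334408 ≈ -4.0439e+5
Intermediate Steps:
p = -21673/25769 (p = -108365*1/128845 = -21673/25769 ≈ -0.84105)
-404388 - (-35547/107802 + p/X) = -404388 - (-35547/107802 - 21673/25769/(-218296)) = -404388 - (-35547*1/107802 - 21673/25769*(-1/218296)) = -404388 - (-11849/35934 + 21673/5625269624) = -404388 - 1*(-33326520488597/101069219334408) = -404388 + 33326520488597/101069219334408 = -40871146141682093707/101069219334408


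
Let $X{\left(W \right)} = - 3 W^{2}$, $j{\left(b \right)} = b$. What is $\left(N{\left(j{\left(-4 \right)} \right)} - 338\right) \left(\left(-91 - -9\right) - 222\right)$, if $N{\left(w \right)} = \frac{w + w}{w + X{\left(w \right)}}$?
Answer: $\frac{1335168}{13} \approx 1.0271 \cdot 10^{5}$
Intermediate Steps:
$N{\left(w \right)} = \frac{2 w}{w - 3 w^{2}}$ ($N{\left(w \right)} = \frac{w + w}{w - 3 w^{2}} = \frac{2 w}{w - 3 w^{2}}$)
$\left(N{\left(j{\left(-4 \right)} \right)} - 338\right) \left(\left(-91 - -9\right) - 222\right) = \left(- \frac{2}{-1 + 3 \left(-4\right)} - 338\right) \left(\left(-91 - -9\right) - 222\right) = \left(- \frac{2}{-1 - 12} - 338\right) \left(\left(-91 + 9\right) - 222\right) = \left(- \frac{2}{-13} - 338\right) \left(-82 - 222\right) = \left(\left(-2\right) \left(- \frac{1}{13}\right) - 338\right) \left(-304\right) = \left(\frac{2}{13} - 338\right) \left(-304\right) = \left(- \frac{4392}{13}\right) \left(-304\right) = \frac{1335168}{13}$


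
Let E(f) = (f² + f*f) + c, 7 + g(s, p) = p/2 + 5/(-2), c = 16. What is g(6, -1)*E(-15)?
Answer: -4660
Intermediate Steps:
g(s, p) = -19/2 + p/2 (g(s, p) = -7 + (p/2 + 5/(-2)) = -7 + (p*(½) + 5*(-½)) = -7 + (p/2 - 5/2) = -7 + (-5/2 + p/2) = -19/2 + p/2)
E(f) = 16 + 2*f² (E(f) = (f² + f*f) + 16 = (f² + f²) + 16 = 2*f² + 16 = 16 + 2*f²)
g(6, -1)*E(-15) = (-19/2 + (½)*(-1))*(16 + 2*(-15)²) = (-19/2 - ½)*(16 + 2*225) = -10*(16 + 450) = -10*466 = -4660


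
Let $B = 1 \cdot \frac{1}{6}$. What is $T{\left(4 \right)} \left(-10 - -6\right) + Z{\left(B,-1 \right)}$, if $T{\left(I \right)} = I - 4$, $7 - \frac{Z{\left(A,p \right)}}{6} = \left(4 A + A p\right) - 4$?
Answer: $63$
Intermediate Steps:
$B = \frac{1}{6}$ ($B = 1 \cdot \frac{1}{6} = \frac{1}{6} \approx 0.16667$)
$Z{\left(A,p \right)} = 66 - 24 A - 6 A p$ ($Z{\left(A,p \right)} = 42 - 6 \left(\left(4 A + A p\right) - 4\right) = 42 - 6 \left(-4 + 4 A + A p\right) = 42 - \left(-24 + 24 A + 6 A p\right) = 66 - 24 A - 6 A p$)
$T{\left(I \right)} = -4 + I$
$T{\left(4 \right)} \left(-10 - -6\right) + Z{\left(B,-1 \right)} = \left(-4 + 4\right) \left(-10 - -6\right) - \left(-62 - 1\right) = 0 \left(-10 + 6\right) + \left(66 - 4 + 1\right) = 0 \left(-4\right) + 63 = 0 + 63 = 63$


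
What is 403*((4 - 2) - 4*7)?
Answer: -10478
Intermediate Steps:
403*((4 - 2) - 4*7) = 403*(2 - 28) = 403*(-26) = -10478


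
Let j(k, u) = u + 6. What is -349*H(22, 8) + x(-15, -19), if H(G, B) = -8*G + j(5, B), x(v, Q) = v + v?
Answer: 56508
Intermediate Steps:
x(v, Q) = 2*v
j(k, u) = 6 + u
H(G, B) = 6 + B - 8*G (H(G, B) = -8*G + (6 + B) = 6 + B - 8*G)
-349*H(22, 8) + x(-15, -19) = -349*(6 + 8 - 8*22) + 2*(-15) = -349*(6 + 8 - 176) - 30 = -349*(-162) - 30 = 56538 - 30 = 56508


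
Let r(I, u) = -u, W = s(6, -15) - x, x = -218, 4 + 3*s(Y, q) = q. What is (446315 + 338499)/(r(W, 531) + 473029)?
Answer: 392407/236249 ≈ 1.6610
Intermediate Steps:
s(Y, q) = -4/3 + q/3
W = 635/3 (W = (-4/3 + (1/3)*(-15)) - 1*(-218) = (-4/3 - 5) + 218 = -19/3 + 218 = 635/3 ≈ 211.67)
(446315 + 338499)/(r(W, 531) + 473029) = (446315 + 338499)/(-1*531 + 473029) = 784814/(-531 + 473029) = 784814/472498 = 784814*(1/472498) = 392407/236249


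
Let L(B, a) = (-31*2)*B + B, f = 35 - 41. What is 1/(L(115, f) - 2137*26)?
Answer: -1/62577 ≈ -1.5980e-5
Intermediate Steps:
f = -6
L(B, a) = -61*B (L(B, a) = -62*B + B = -61*B)
1/(L(115, f) - 2137*26) = 1/(-61*115 - 2137*26) = 1/(-7015 - 55562) = 1/(-62577) = -1/62577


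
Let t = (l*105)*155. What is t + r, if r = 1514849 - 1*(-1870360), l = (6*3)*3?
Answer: 4264059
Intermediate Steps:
l = 54 (l = 18*3 = 54)
r = 3385209 (r = 1514849 + 1870360 = 3385209)
t = 878850 (t = (54*105)*155 = 5670*155 = 878850)
t + r = 878850 + 3385209 = 4264059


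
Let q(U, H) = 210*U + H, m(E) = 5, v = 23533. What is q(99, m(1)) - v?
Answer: -2738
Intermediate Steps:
q(U, H) = H + 210*U
q(99, m(1)) - v = (5 + 210*99) - 1*23533 = (5 + 20790) - 23533 = 20795 - 23533 = -2738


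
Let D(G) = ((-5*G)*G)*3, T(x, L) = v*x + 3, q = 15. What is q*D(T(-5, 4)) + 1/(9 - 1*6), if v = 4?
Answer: -195074/3 ≈ -65025.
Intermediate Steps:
T(x, L) = 3 + 4*x (T(x, L) = 4*x + 3 = 3 + 4*x)
D(G) = -15*G² (D(G) = -5*G²*3 = -15*G²)
q*D(T(-5, 4)) + 1/(9 - 1*6) = 15*(-15*(3 + 4*(-5))²) + 1/(9 - 1*6) = 15*(-15*(3 - 20)²) + 1/(9 - 6) = 15*(-15*(-17)²) + 1/3 = 15*(-15*289) + ⅓ = 15*(-4335) + ⅓ = -65025 + ⅓ = -195074/3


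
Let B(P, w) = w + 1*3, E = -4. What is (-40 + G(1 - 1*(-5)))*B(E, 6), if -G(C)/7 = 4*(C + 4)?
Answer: -2880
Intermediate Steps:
B(P, w) = 3 + w (B(P, w) = w + 3 = 3 + w)
G(C) = -112 - 28*C (G(C) = -28*(C + 4) = -28*(4 + C) = -7*(16 + 4*C) = -112 - 28*C)
(-40 + G(1 - 1*(-5)))*B(E, 6) = (-40 + (-112 - 28*(1 - 1*(-5))))*(3 + 6) = (-40 + (-112 - 28*(1 + 5)))*9 = (-40 + (-112 - 28*6))*9 = (-40 + (-112 - 168))*9 = (-40 - 280)*9 = -320*9 = -2880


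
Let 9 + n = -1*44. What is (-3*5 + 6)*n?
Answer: 477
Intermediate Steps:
n = -53 (n = -9 - 1*44 = -9 - 44 = -53)
(-3*5 + 6)*n = (-3*5 + 6)*(-53) = (-15 + 6)*(-53) = -9*(-53) = 477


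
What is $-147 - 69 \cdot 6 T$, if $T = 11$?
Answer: $-4701$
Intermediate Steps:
$-147 - 69 \cdot 6 T = -147 - 69 \cdot 6 \cdot 11 = -147 - 4554 = -4701$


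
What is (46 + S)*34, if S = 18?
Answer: 2176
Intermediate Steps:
(46 + S)*34 = (46 + 18)*34 = 64*34 = 2176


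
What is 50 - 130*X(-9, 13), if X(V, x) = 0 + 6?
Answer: -730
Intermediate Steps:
X(V, x) = 6
50 - 130*X(-9, 13) = 50 - 130*6 = 50 - 780 = -730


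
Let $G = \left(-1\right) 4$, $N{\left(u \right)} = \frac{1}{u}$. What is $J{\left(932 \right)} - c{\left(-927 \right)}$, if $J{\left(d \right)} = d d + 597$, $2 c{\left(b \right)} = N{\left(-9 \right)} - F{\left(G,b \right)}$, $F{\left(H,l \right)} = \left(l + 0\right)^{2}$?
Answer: $\frac{11689970}{9} \approx 1.2989 \cdot 10^{6}$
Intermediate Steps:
$G = -4$
$F{\left(H,l \right)} = l^{2}$
$c{\left(b \right)} = - \frac{1}{18} - \frac{b^{2}}{2}$ ($c{\left(b \right)} = \frac{\frac{1}{-9} - b^{2}}{2} = \frac{- \frac{1}{9} - b^{2}}{2} = - \frac{1}{18} - \frac{b^{2}}{2}$)
$J{\left(d \right)} = 597 + d^{2}$ ($J{\left(d \right)} = d^{2} + 597 = 597 + d^{2}$)
$J{\left(932 \right)} - c{\left(-927 \right)} = \left(597 + 932^{2}\right) - \left(- \frac{1}{18} - \frac{\left(-927\right)^{2}}{2}\right) = \left(597 + 868624\right) - \left(- \frac{1}{18} - \frac{859329}{2}\right) = 869221 - \left(- \frac{1}{18} - \frac{859329}{2}\right) = 869221 - - \frac{3866981}{9} = 869221 + \frac{3866981}{9} = \frac{11689970}{9}$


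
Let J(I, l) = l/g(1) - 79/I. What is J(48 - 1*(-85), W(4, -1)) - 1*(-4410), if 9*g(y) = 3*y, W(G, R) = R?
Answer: 586052/133 ≈ 4406.4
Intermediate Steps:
g(y) = y/3 (g(y) = (3*y)/9 = y/3)
J(I, l) = -79/I + 3*l (J(I, l) = l/(((⅓)*1)) - 79/I = l/(⅓) - 79/I = l*3 - 79/I = 3*l - 79/I = -79/I + 3*l)
J(48 - 1*(-85), W(4, -1)) - 1*(-4410) = (-79/(48 - 1*(-85)) + 3*(-1)) - 1*(-4410) = (-79/(48 + 85) - 3) + 4410 = (-79/133 - 3) + 4410 = -478/133 + 4410 = 586052/133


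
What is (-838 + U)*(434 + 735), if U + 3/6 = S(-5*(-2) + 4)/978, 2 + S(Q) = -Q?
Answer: -958660661/978 ≈ -9.8023e+5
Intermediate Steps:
S(Q) = -2 - Q
U = -505/978 (U = -½ + (-2 - (-5*(-2) + 4))/978 = -½ + (-2 - (10 + 4))*(1/978) = -½ + (-2 - 1*14)*(1/978) = -½ + (-2 - 14)*(1/978) = -½ - 16*1/978 = -½ - 8/489 = -505/978 ≈ -0.51636)
(-838 + U)*(434 + 735) = (-838 - 505/978)*(434 + 735) = -820069/978*1169 = -958660661/978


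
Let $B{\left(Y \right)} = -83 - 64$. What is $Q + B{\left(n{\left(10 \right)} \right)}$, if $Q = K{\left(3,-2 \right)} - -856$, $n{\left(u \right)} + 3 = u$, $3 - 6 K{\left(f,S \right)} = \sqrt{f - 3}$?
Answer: $\frac{1419}{2} \approx 709.5$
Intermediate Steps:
$K{\left(f,S \right)} = \frac{1}{2} - \frac{\sqrt{-3 + f}}{6}$ ($K{\left(f,S \right)} = \frac{1}{2} - \frac{\sqrt{f - 3}}{6} = \frac{1}{2} - \frac{\sqrt{-3 + f}}{6}$)
$n{\left(u \right)} = -3 + u$
$B{\left(Y \right)} = -147$ ($B{\left(Y \right)} = -83 - 64 = -147$)
$Q = \frac{1713}{2}$ ($Q = \left(\frac{1}{2} - \frac{\sqrt{-3 + 3}}{6}\right) - -856 = \left(\frac{1}{2} - \frac{\sqrt{0}}{6}\right) + 856 = \left(\frac{1}{2} - 0\right) + 856 = \left(\frac{1}{2} + 0\right) + 856 = \frac{1}{2} + 856 = \frac{1713}{2} \approx 856.5$)
$Q + B{\left(n{\left(10 \right)} \right)} = \frac{1713}{2} - 147 = \frac{1419}{2}$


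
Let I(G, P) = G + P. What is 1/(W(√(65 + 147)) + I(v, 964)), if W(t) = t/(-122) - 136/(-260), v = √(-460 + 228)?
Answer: 3965/(3824334 - 65*√53 + 7930*I*√58) ≈ 0.0010367 - 1.6373e-5*I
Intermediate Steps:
v = 2*I*√58 (v = √(-232) = 2*I*√58 ≈ 15.232*I)
W(t) = 34/65 - t/122 (W(t) = t*(-1/122) - 136*(-1/260) = -t/122 + 34/65 = 34/65 - t/122)
1/(W(√(65 + 147)) + I(v, 964)) = 1/((34/65 - √(65 + 147)/122) + (2*I*√58 + 964)) = 1/((34/65 - √53/61) + (964 + 2*I*√58)) = 1/(62694/65 - √53/61 + 2*I*√58)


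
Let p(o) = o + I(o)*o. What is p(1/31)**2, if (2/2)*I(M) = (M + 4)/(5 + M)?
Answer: 78961/23386896 ≈ 0.0033763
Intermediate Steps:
I(M) = (4 + M)/(5 + M) (I(M) = (M + 4)/(5 + M) = (4 + M)/(5 + M))
p(o) = o + o*(4 + o)/(5 + o) (p(o) = o + ((4 + o)/(5 + o))*o = o + o*(4 + o)/(5 + o))
p(1/31)**2 = ((9 + 2/31)/(31*(5 + 1/31)))**2 = ((9 + 2*(1/31))/(31*(5 + 1/31)))**2 = ((9 + 2/31)/(31*(156/31)))**2 = ((1/31)*(31/156)*(281/31))**2 = (281/4836)**2 = 78961/23386896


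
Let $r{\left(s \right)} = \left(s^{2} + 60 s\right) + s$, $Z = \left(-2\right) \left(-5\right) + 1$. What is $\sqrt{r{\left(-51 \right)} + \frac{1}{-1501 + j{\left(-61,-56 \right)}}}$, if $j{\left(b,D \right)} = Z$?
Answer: $\frac{i \sqrt{1132252490}}{1490} \approx 22.583 i$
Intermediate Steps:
$Z = 11$ ($Z = 10 + 1 = 11$)
$j{\left(b,D \right)} = 11$
$r{\left(s \right)} = s^{2} + 61 s$
$\sqrt{r{\left(-51 \right)} + \frac{1}{-1501 + j{\left(-61,-56 \right)}}} = \sqrt{- 51 \left(61 - 51\right) + \frac{1}{-1501 + 11}} = \sqrt{\left(-51\right) 10 + \frac{1}{-1490}} = \sqrt{-510 - \frac{1}{1490}} = \sqrt{- \frac{759901}{1490}} = \frac{i \sqrt{1132252490}}{1490}$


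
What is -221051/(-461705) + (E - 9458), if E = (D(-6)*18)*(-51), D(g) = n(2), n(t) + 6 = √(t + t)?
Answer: -2671204079/461705 ≈ -5785.5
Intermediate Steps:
n(t) = -6 + √2*√t (n(t) = -6 + √(t + t) = -6 + √(2*t) = -6 + √2*√t)
D(g) = -4 (D(g) = -6 + √2*√2 = -6 + 2 = -4)
E = 3672 (E = -4*18*(-51) = -72*(-51) = 3672)
-221051/(-461705) + (E - 9458) = -221051/(-461705) + (3672 - 9458) = -221051*(-1/461705) - 5786 = 221051/461705 - 5786 = -2671204079/461705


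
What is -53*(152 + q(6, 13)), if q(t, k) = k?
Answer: -8745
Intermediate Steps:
-53*(152 + q(6, 13)) = -53*(152 + 13) = -53*165 = -8745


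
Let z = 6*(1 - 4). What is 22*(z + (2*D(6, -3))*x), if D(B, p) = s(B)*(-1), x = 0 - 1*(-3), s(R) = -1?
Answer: -264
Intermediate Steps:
z = -18 (z = 6*(-3) = -18)
x = 3 (x = 0 + 3 = 3)
D(B, p) = 1 (D(B, p) = -1*(-1) = 1)
22*(z + (2*D(6, -3))*x) = 22*(-18 + (2*1)*3) = 22*(-18 + 2*3) = 22*(-18 + 6) = 22*(-12) = -264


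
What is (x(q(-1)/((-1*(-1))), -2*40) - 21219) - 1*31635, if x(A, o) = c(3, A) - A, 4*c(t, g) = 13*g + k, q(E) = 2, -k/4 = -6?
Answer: -105687/2 ≈ -52844.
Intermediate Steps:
k = 24 (k = -4*(-6) = 24)
c(t, g) = 6 + 13*g/4 (c(t, g) = (13*g + 24)/4 = (24 + 13*g)/4 = 6 + 13*g/4)
x(A, o) = 6 + 9*A/4 (x(A, o) = (6 + 13*A/4) - A = 6 + 9*A/4)
(x(q(-1)/((-1*(-1))), -2*40) - 21219) - 1*31635 = ((6 + 9*(2/(-1*(-1)))/4) - 21219) - 1*31635 = ((6 + 9*(2/1)/4) - 21219) - 31635 = ((6 + 9*(1*2)/4) - 21219) - 31635 = ((6 + (9/4)*2) - 21219) - 31635 = ((6 + 9/2) - 21219) - 31635 = (21/2 - 21219) - 31635 = -42417/2 - 31635 = -105687/2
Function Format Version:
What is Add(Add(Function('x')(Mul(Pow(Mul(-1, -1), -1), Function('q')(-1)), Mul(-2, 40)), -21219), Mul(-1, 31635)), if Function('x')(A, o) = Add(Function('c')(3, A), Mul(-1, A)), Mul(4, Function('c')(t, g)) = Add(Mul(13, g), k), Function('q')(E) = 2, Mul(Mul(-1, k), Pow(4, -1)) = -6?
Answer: Rational(-105687, 2) ≈ -52844.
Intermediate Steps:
k = 24 (k = Mul(-4, -6) = 24)
Function('c')(t, g) = Add(6, Mul(Rational(13, 4), g)) (Function('c')(t, g) = Mul(Rational(1, 4), Add(Mul(13, g), 24)) = Mul(Rational(1, 4), Add(24, Mul(13, g))) = Add(6, Mul(Rational(13, 4), g)))
Function('x')(A, o) = Add(6, Mul(Rational(9, 4), A)) (Function('x')(A, o) = Add(Add(6, Mul(Rational(13, 4), A)), Mul(-1, A)) = Add(6, Mul(Rational(9, 4), A)))
Add(Add(Function('x')(Mul(Pow(Mul(-1, -1), -1), Function('q')(-1)), Mul(-2, 40)), -21219), Mul(-1, 31635)) = Add(Add(Add(6, Mul(Rational(9, 4), Mul(Pow(Mul(-1, -1), -1), 2))), -21219), Mul(-1, 31635)) = Add(Add(Add(6, Mul(Rational(9, 4), Mul(Pow(1, -1), 2))), -21219), -31635) = Add(Add(Add(6, Mul(Rational(9, 4), Mul(1, 2))), -21219), -31635) = Add(Add(Add(6, Mul(Rational(9, 4), 2)), -21219), -31635) = Add(Add(Add(6, Rational(9, 2)), -21219), -31635) = Add(Add(Rational(21, 2), -21219), -31635) = Add(Rational(-42417, 2), -31635) = Rational(-105687, 2)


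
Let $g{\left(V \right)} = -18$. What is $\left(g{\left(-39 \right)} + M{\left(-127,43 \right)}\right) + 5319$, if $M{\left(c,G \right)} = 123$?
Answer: $5424$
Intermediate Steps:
$\left(g{\left(-39 \right)} + M{\left(-127,43 \right)}\right) + 5319 = \left(-18 + 123\right) + 5319 = 105 + 5319 = 5424$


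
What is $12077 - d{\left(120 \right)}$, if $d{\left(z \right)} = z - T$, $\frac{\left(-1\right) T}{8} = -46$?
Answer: $12325$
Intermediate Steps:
$T = 368$ ($T = \left(-8\right) \left(-46\right) = 368$)
$d{\left(z \right)} = -368 + z$ ($d{\left(z \right)} = z - 368 = -368 + z$)
$12077 - d{\left(120 \right)} = 12077 - \left(-368 + 120\right) = 12077 - -248 = 12077 + 248 = 12325$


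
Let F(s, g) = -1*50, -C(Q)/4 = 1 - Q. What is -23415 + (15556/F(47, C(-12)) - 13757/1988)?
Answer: -1179532089/49700 ≈ -23733.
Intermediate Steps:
C(Q) = -4 + 4*Q (C(Q) = -4*(1 - Q) = -4 + 4*Q)
F(s, g) = -50
-23415 + (15556/F(47, C(-12)) - 13757/1988) = -23415 + (15556/(-50) - 13757/1988) = -23415 + (15556*(-1/50) - 13757*1/1988) = -23415 + (-7778/25 - 13757/1988) = -23415 - 15806589/49700 = -1179532089/49700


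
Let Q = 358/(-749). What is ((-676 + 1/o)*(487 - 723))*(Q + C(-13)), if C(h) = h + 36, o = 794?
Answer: 1068409484706/297353 ≈ 3.5931e+6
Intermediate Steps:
Q = -358/749 (Q = 358*(-1/749) = -358/749 ≈ -0.47797)
C(h) = 36 + h
((-676 + 1/o)*(487 - 723))*(Q + C(-13)) = ((-676 + 1/794)*(487 - 723))*(-358/749 + (36 - 13)) = ((-676 + 1/794)*(-236))*(-358/749 + 23) = -536743/794*(-236)*(16869/749) = (63335674/397)*(16869/749) = 1068409484706/297353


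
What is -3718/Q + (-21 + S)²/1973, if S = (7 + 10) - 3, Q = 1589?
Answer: -7257753/3135097 ≈ -2.3150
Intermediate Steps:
S = 14 (S = 17 - 3 = 14)
-3718/Q + (-21 + S)²/1973 = -3718/1589 + (-21 + 14)²/1973 = -3718*1/1589 + (-7)²*(1/1973) = -3718/1589 + 49*(1/1973) = -3718/1589 + 49/1973 = -7257753/3135097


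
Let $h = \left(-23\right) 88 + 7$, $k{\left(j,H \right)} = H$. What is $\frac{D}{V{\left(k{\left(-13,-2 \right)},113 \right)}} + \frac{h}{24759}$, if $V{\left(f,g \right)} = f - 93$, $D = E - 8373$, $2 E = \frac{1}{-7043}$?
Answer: $\frac{2917428845071}{33131751030} \approx 88.055$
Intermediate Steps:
$E = - \frac{1}{14086}$ ($E = \frac{1}{2 \left(-7043\right)} = \frac{1}{2} \left(- \frac{1}{7043}\right) = - \frac{1}{14086} \approx -7.0993 \cdot 10^{-5}$)
$D = - \frac{117942079}{14086}$ ($D = - \frac{1}{14086} - 8373 = - \frac{117942079}{14086} \approx -8373.0$)
$V{\left(f,g \right)} = -93 + f$
$h = -2017$ ($h = -2024 + 7 = -2017$)
$\frac{D}{V{\left(k{\left(-13,-2 \right)},113 \right)}} + \frac{h}{24759} = - \frac{117942079}{14086 \left(-93 - 2\right)} - \frac{2017}{24759} = - \frac{117942079}{14086 \left(-95\right)} - \frac{2017}{24759} = \left(- \frac{117942079}{14086}\right) \left(- \frac{1}{95}\right) - \frac{2017}{24759} = \frac{117942079}{1338170} - \frac{2017}{24759} = \frac{2917428845071}{33131751030}$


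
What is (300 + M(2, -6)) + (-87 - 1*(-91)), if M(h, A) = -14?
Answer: 290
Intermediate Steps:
(300 + M(2, -6)) + (-87 - 1*(-91)) = (300 - 14) + (-87 - 1*(-91)) = 286 + (-87 + 91) = 286 + 4 = 290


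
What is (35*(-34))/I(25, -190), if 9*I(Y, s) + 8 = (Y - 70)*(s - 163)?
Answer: -10710/15877 ≈ -0.67456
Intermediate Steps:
I(Y, s) = -8/9 + (-163 + s)*(-70 + Y)/9 (I(Y, s) = -8/9 + ((Y - 70)*(s - 163))/9 = -8/9 + ((-70 + Y)*(-163 + s))/9 = -8/9 + ((-163 + s)*(-70 + Y))/9 = -8/9 + (-163 + s)*(-70 + Y)/9)
(35*(-34))/I(25, -190) = (35*(-34))/(11402/9 - 163/9*25 - 70/9*(-190) + (1/9)*25*(-190)) = -1190/(11402/9 - 4075/9 + 13300/9 - 4750/9) = -1190/15877/9 = -1190*9/15877 = -10710/15877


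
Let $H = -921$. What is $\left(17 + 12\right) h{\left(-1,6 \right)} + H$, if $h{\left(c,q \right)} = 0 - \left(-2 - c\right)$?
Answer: $-892$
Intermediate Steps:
$h{\left(c,q \right)} = 2 + c$ ($h{\left(c,q \right)} = 0 + \left(2 + c\right) = 2 + c$)
$\left(17 + 12\right) h{\left(-1,6 \right)} + H = \left(17 + 12\right) \left(2 - 1\right) - 921 = 29 \cdot 1 - 921 = 29 - 921 = -892$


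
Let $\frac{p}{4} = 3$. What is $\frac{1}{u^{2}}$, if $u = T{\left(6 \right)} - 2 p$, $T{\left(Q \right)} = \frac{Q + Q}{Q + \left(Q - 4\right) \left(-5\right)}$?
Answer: $\frac{1}{729} \approx 0.0013717$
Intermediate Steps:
$p = 12$ ($p = 4 \cdot 3 = 12$)
$T{\left(Q \right)} = \frac{2 Q}{20 - 4 Q}$ ($T{\left(Q \right)} = \frac{2 Q}{Q + \left(-4 + Q\right) \left(-5\right)} = \frac{2 Q}{Q - \left(-20 + 5 Q\right)} = \frac{2 Q}{20 - 4 Q}$)
$u = -27$ ($u = \left(-1\right) 6 \frac{1}{-10 + 2 \cdot 6} - 2 \cdot 12 = \left(-1\right) 6 \frac{1}{-10 + 12} - 24 = \left(-1\right) 6 \cdot \frac{1}{2} - 24 = -3 - 24 = -27$)
$\frac{1}{u^{2}} = \frac{1}{\left(-27\right)^{2}} = \frac{1}{729}$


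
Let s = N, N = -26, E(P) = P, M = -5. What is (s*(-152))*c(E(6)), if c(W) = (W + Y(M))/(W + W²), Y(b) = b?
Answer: 1976/21 ≈ 94.095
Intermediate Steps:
s = -26
c(W) = (-5 + W)/(W + W²) (c(W) = (W - 5)/(W + W²) = (-5 + W)/(W + W²))
(s*(-152))*c(E(6)) = (-26*(-152))*((-5 + 6)/(6*(1 + 6))) = 3952*((⅙)*1/7) = 3952*((⅙)*(⅐)*1) = 3952*(1/42) = 1976/21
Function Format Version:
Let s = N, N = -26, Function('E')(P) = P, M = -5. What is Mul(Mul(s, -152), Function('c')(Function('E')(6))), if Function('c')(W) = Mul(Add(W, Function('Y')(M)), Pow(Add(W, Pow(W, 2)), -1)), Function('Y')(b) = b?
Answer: Rational(1976, 21) ≈ 94.095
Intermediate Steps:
s = -26
Function('c')(W) = Mul(Pow(Add(W, Pow(W, 2)), -1), Add(-5, W)) (Function('c')(W) = Mul(Add(W, -5), Pow(Add(W, Pow(W, 2)), -1)) = Mul(Add(-5, W), Pow(Add(W, Pow(W, 2)), -1)) = Mul(Pow(Add(W, Pow(W, 2)), -1), Add(-5, W)))
Mul(Mul(s, -152), Function('c')(Function('E')(6))) = Mul(Mul(-26, -152), Mul(Pow(6, -1), Pow(Add(1, 6), -1), Add(-5, 6))) = Mul(3952, Mul(Rational(1, 6), Pow(7, -1), 1)) = Mul(3952, Mul(Rational(1, 6), Rational(1, 7), 1)) = Mul(3952, Rational(1, 42)) = Rational(1976, 21)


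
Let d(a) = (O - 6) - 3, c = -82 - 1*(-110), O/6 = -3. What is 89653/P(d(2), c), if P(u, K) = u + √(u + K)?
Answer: -89653/26 ≈ -3448.2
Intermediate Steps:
O = -18 (O = 6*(-3) = -18)
c = 28 (c = -82 + 110 = 28)
d(a) = -27 (d(a) = (-18 - 6) - 3 = -24 - 3 = -27)
P(u, K) = u + √(K + u)
89653/P(d(2), c) = 89653/(-27 + √(28 - 27)) = 89653/(-27 + √1) = 89653/(-27 + 1) = 89653/(-26) = 89653*(-1/26) = -89653/26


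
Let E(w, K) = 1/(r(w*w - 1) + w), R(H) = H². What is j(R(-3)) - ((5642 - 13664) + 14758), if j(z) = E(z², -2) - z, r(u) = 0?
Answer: -546344/81 ≈ -6745.0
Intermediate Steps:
E(w, K) = 1/w (E(w, K) = 1/(0 + w) = 1/w)
j(z) = z⁻² - z (j(z) = 1/(z²) - z = z⁻² - z)
j(R(-3)) - ((5642 - 13664) + 14758) = (((-3)²)⁻² - 1*(-3)²) - ((5642 - 13664) + 14758) = (9⁻² - 1*9) - (-8022 + 14758) = (1/81 - 9) - 1*6736 = -728/81 - 6736 = -546344/81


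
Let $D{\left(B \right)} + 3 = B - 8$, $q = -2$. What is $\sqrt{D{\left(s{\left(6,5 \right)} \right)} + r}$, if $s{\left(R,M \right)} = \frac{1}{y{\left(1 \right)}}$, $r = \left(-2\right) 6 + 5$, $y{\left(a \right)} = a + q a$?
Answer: $i \sqrt{19} \approx 4.3589 i$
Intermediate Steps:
$y{\left(a \right)} = - a$ ($y{\left(a \right)} = a - 2 a = - a$)
$r = -7$ ($r = -12 + 5 = -7$)
$s{\left(R,M \right)} = -1$ ($s{\left(R,M \right)} = \frac{1}{\left(-1\right) 1} = \frac{1}{-1} = -1$)
$D{\left(B \right)} = -11 + B$ ($D{\left(B \right)} = -3 + \left(B - 8\right) = -3 + \left(-8 + B\right) = -11 + B$)
$\sqrt{D{\left(s{\left(6,5 \right)} \right)} + r} = \sqrt{\left(-11 - 1\right) - 7} = \sqrt{-12 - 7} = \sqrt{-19} = i \sqrt{19}$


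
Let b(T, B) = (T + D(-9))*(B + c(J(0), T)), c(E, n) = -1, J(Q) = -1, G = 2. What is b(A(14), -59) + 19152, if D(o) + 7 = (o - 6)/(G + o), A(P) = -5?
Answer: 138204/7 ≈ 19743.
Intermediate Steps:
D(o) = -7 + (-6 + o)/(2 + o) (D(o) = -7 + (o - 6)/(2 + o) = -7 + (-6 + o)/(2 + o))
b(T, B) = (-1 + B)*(-34/7 + T) (b(T, B) = (T + 2*(-10 - 3*(-9))/(2 - 9))*(B - 1) = (T + 2*(-10 + 27)/(-7))*(-1 + B) = (T + 2*(-⅐)*17)*(-1 + B) = (T - 34/7)*(-1 + B) = (-34/7 + T)*(-1 + B) = (-1 + B)*(-34/7 + T))
b(A(14), -59) + 19152 = (34/7 - 1*(-5) - 34/7*(-59) - 59*(-5)) + 19152 = (34/7 + 5 + 2006/7 + 295) + 19152 = 4140/7 + 19152 = 138204/7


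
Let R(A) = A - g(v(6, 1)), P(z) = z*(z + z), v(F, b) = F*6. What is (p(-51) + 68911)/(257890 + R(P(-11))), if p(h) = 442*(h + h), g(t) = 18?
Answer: 23827/258114 ≈ 0.092312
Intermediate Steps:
v(F, b) = 6*F
P(z) = 2*z² (P(z) = z*(2*z) = 2*z²)
p(h) = 884*h (p(h) = 442*(2*h) = 884*h)
R(A) = -18 + A (R(A) = A - 1*18 = A - 18 = -18 + A)
(p(-51) + 68911)/(257890 + R(P(-11))) = (884*(-51) + 68911)/(257890 + (-18 + 2*(-11)²)) = (-45084 + 68911)/(257890 + (-18 + 2*121)) = 23827/(257890 + (-18 + 242)) = 23827/(257890 + 224) = 23827/258114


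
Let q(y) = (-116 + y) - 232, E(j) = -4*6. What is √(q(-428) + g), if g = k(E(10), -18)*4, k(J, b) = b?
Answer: 4*I*√53 ≈ 29.12*I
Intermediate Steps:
E(j) = -24
q(y) = -348 + y
g = -72 (g = -18*4 = -72)
√(q(-428) + g) = √((-348 - 428) - 72) = √(-776 - 72) = √(-848) = 4*I*√53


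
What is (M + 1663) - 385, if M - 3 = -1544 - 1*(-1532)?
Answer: 1269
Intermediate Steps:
M = -9 (M = 3 + (-1544 - 1*(-1532)) = 3 + (-1544 + 1532) = 3 - 12 = -9)
(M + 1663) - 385 = (-9 + 1663) - 385 = 1654 - 385 = 1269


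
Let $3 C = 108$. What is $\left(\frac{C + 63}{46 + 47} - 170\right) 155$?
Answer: $-26185$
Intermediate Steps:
$C = 36$ ($C = \frac{1}{3} \cdot 108 = 36$)
$\left(\frac{C + 63}{46 + 47} - 170\right) 155 = \left(\frac{36 + 63}{46 + 47} - 170\right) 155 = \left(\frac{99}{93} - 170\right) 155 = \left(99 \cdot \frac{1}{93} - 170\right) 155 = \left(\frac{33}{31} - 170\right) 155 = \left(- \frac{5237}{31}\right) 155 = -26185$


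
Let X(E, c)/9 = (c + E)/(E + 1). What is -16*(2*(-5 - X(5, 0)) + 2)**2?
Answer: -8464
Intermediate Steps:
X(E, c) = 9*(E + c)/(1 + E) (X(E, c) = 9*((c + E)/(E + 1)) = 9*((E + c)/(1 + E)) = 9*(E + c)/(1 + E))
-16*(2*(-5 - X(5, 0)) + 2)**2 = -16*(2*(-5 - 9*(5 + 0)/(1 + 5)) + 2)**2 = -16*(2*(-5 - 9*5/6) + 2)**2 = -16*(2*(-5 - 1*15/2) + 2)**2 = -16*(2*(-5 - 15/2) + 2)**2 = -16*(2*(-25/2) + 2)**2 = -16*(-25 + 2)**2 = -16*(-23)**2 = -16*529 = -8464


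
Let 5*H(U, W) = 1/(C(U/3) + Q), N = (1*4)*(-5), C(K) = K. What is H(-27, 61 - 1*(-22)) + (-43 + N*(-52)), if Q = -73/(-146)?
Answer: 84743/85 ≈ 996.98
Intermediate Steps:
Q = ½ (Q = -73*(-1/146) = ½ ≈ 0.50000)
N = -20 (N = 4*(-5) = -20)
H(U, W) = 1/(5*(½ + U/3)) (H(U, W) = 1/(5*(U/3 + ½)) = 1/(5*(½ + U/3)))
H(-27, 61 - 1*(-22)) + (-43 + N*(-52)) = 6/(5*(3 + 2*(-27))) + (-43 - 20*(-52)) = 6/(5*(3 - 54)) + (-43 + 1040) = (6/5)/(-51) + 997 = (6/5)*(-1/51) + 997 = -2/85 + 997 = 84743/85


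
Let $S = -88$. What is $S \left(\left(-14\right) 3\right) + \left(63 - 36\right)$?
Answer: $3723$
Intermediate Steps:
$S \left(\left(-14\right) 3\right) + \left(63 - 36\right) = - 88 \left(\left(-14\right) 3\right) + \left(63 - 36\right) = \left(-88\right) \left(-42\right) + 27 = 3696 + 27 = 3723$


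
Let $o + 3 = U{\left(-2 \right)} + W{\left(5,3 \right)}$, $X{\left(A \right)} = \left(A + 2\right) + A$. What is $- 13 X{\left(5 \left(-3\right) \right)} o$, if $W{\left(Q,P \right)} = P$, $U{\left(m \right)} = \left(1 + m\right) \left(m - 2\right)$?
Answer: $1456$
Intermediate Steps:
$U{\left(m \right)} = \left(1 + m\right) \left(-2 + m\right)$
$X{\left(A \right)} = 2 + 2 A$ ($X{\left(A \right)} = \left(2 + A\right) + A = 2 + 2 A$)
$o = 4$ ($o = -3 + \left(\left(-2 + \left(-2\right)^{2} - -2\right) + 3\right) = -3 + \left(\left(-2 + 4 + 2\right) + 3\right) = -3 + \left(4 + 3\right) = -3 + 7 = 4$)
$- 13 X{\left(5 \left(-3\right) \right)} o = - 13 \left(2 + 2 \cdot 5 \left(-3\right)\right) 4 = - 13 \left(2 + 2 \left(-15\right)\right) 4 = - 13 \left(2 - 30\right) 4 = \left(-13\right) \left(-28\right) 4 = 364 \cdot 4 = 1456$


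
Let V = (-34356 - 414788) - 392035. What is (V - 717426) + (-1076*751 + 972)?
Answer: -2365709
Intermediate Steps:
V = -841179 (V = -449144 - 392035 = -841179)
(V - 717426) + (-1076*751 + 972) = (-841179 - 717426) + (-1076*751 + 972) = -1558605 + (-808076 + 972) = -1558605 - 807104 = -2365709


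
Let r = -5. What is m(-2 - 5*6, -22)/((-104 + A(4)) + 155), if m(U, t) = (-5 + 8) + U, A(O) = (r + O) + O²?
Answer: -29/66 ≈ -0.43939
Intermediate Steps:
A(O) = -5 + O + O² (A(O) = (-5 + O) + O² = -5 + O + O²)
m(U, t) = 3 + U
m(-2 - 5*6, -22)/((-104 + A(4)) + 155) = (3 + (-2 - 5*6))/((-104 + (-5 + 4 + 4²)) + 155) = (3 + (-2 - 30))/((-104 + (-5 + 4 + 16)) + 155) = (3 - 32)/((-104 + 15) + 155) = -29/(-89 + 155) = -29/66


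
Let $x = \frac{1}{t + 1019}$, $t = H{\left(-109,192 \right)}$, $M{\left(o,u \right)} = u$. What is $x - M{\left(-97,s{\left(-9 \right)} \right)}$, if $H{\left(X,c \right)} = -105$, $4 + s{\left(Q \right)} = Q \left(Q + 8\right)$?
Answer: $- \frac{4569}{914} \approx -4.9989$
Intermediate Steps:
$s{\left(Q \right)} = -4 + Q \left(8 + Q\right)$ ($s{\left(Q \right)} = -4 + Q \left(Q + 8\right) = -4 + Q \left(8 + Q\right)$)
$t = -105$
$x = \frac{1}{914}$ ($x = \frac{1}{-105 + 1019} = \frac{1}{914} \approx 0.0010941$)
$x - M{\left(-97,s{\left(-9 \right)} \right)} = \frac{1}{914} - \left(-4 + \left(-9\right)^{2} + 8 \left(-9\right)\right) = \frac{1}{914} - \left(-4 + 81 - 72\right) = \frac{1}{914} - 5 = - \frac{4569}{914}$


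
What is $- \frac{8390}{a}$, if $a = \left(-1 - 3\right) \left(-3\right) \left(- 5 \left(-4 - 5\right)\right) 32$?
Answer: $- \frac{839}{1728} \approx -0.48553$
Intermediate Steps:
$a = 17280$ ($a = \left(-4\right) \left(-3\right) \left(\left(-5\right) \left(-9\right)\right) 32 = 12 \cdot 45 \cdot 32 = 540 \cdot 32 = 17280$)
$- \frac{8390}{a} = - \frac{8390}{17280} = \left(-8390\right) \frac{1}{17280} = - \frac{839}{1728}$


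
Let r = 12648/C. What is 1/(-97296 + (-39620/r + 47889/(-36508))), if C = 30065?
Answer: -57719148/11051846417867 ≈ -5.2226e-6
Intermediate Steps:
r = 12648/30065 ≈ 0.42069
1/(-97296 + (-39620/r + 47889/(-36508))) = 1/(-97296 + (-39620/12648/30065 + 47889/(-36508))) = 1/(-97296 + (-39620*30065/12648 + 47889*(-1/36508))) = 1/(-97296 + (-297793825/3162 - 47889/36508)) = 1/(-97296 - 5436004194059/57719148) = 1/(-11051846417867/57719148) = -57719148/11051846417867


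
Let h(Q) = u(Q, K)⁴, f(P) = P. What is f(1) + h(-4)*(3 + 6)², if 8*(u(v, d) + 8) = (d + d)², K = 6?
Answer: 810001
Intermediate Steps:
u(v, d) = -8 + d²/2 (u(v, d) = -8 + (d + d)²/8 = -8 + (2*d)²/8 = -8 + (4*d²)/8 = -8 + d²/2)
h(Q) = 10000 (h(Q) = (-8 + (½)*6²)⁴ = (-8 + (½)*36)⁴ = (-8 + 18)⁴ = 10⁴ = 10000)
f(1) + h(-4)*(3 + 6)² = 1 + 10000*(3 + 6)² = 1 + 10000*9² = 1 + 10000*81 = 1 + 810000 = 810001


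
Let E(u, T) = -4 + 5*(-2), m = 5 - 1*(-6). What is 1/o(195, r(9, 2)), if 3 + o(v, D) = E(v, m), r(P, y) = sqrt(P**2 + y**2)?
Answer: -1/17 ≈ -0.058824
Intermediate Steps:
m = 11 (m = 5 + 6 = 11)
E(u, T) = -14 (E(u, T) = -4 - 10 = -14)
o(v, D) = -17 (o(v, D) = -3 - 14 = -17)
1/o(195, r(9, 2)) = 1/(-17) = -1/17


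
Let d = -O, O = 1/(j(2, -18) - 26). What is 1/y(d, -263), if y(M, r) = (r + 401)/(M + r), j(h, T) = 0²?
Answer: -2279/1196 ≈ -1.9055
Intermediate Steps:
j(h, T) = 0
O = -1/26 (O = 1/(0 - 26) = 1/(-26) = -1/26 ≈ -0.038462)
d = 1/26 (d = -1*(-1/26) = 1/26 ≈ 0.038462)
y(M, r) = (401 + r)/(M + r)
1/y(d, -263) = 1/((401 - 263)/(1/26 - 263)) = 1/(138/(-6837/26)) = 1/(-26/6837*138) = 1/(-1196/2279) = -2279/1196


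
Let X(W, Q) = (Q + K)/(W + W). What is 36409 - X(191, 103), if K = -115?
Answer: 6954125/191 ≈ 36409.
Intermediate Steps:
X(W, Q) = (-115 + Q)/(2*W) (X(W, Q) = (Q - 115)/(W + W) = (-115 + Q)/((2*W)) = (-115 + Q)*(1/(2*W)) = (-115 + Q)/(2*W))
36409 - X(191, 103) = 36409 - (-115 + 103)/(2*191) = 36409 - (-12)/(2*191) = 36409 - 1*(-6/191) = 36409 + 6/191 = 6954125/191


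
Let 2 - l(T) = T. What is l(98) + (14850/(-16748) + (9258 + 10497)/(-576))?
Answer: -35152993/267968 ≈ -131.18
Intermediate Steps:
l(T) = 2 - T
l(98) + (14850/(-16748) + (9258 + 10497)/(-576)) = (2 - 1*98) + (14850/(-16748) + (9258 + 10497)/(-576)) = (2 - 98) + (14850*(-1/16748) + 19755*(-1/576)) = -96 + (-7425/8374 - 2195/64) = -96 - 9428065/267968 = -35152993/267968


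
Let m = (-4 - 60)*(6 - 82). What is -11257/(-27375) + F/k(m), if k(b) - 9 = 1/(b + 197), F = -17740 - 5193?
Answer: -127069474481/49877250 ≈ -2547.6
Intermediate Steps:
F = -22933
m = 4864 (m = -64*(-76) = 4864)
k(b) = 9 + 1/(197 + b) (k(b) = 9 + 1/(b + 197) = 9 + 1/(197 + b))
-11257/(-27375) + F/k(m) = -11257/(-27375) - 22933*(197 + 4864)/(1774 + 9*4864) = -11257*(-1/27375) - 22933*5061/(1774 + 43776) = 11257/27375 - 22933/((1/5061)*45550) = 11257/27375 - 22933/45550/5061 = 11257/27375 - 22933*5061/45550 = 11257/27375 - 116063913/45550 = -127069474481/49877250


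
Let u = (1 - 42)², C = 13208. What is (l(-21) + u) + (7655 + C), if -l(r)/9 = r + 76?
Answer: 22049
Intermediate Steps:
l(r) = -684 - 9*r (l(r) = -9*(r + 76) = -9*(76 + r) = -684 - 9*r)
u = 1681 (u = (-41)² = 1681)
(l(-21) + u) + (7655 + C) = ((-684 - 9*(-21)) + 1681) + (7655 + 13208) = ((-684 + 189) + 1681) + 20863 = (-495 + 1681) + 20863 = 1186 + 20863 = 22049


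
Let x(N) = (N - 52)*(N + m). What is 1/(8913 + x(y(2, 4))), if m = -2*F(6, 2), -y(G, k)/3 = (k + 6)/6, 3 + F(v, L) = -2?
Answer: 1/8628 ≈ 0.00011590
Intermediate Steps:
F(v, L) = -5 (F(v, L) = -3 - 2 = -5)
y(G, k) = -3 - k/2 (y(G, k) = -3*(k + 6)/6 = -3*(6 + k)/6 = -3*(1 + k/6) = -3 - k/2)
m = 10 (m = -2*(-5) = 10)
x(N) = (-52 + N)*(10 + N) (x(N) = (N - 52)*(N + 10) = (-52 + N)*(10 + N))
1/(8913 + x(y(2, 4))) = 1/(8913 + (-520 + (-3 - ½*4)² - 42*(-3 - ½*4))) = 1/(8913 + (-520 + (-3 - 2)² - 42*(-3 - 2))) = 1/(8913 + (-520 + (-5)² - 42*(-5))) = 1/(8913 + (-520 + 25 + 210)) = 1/(8913 - 285) = 1/8628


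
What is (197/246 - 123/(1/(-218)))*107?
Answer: 705819187/246 ≈ 2.8692e+6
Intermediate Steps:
(197/246 - 123/(1/(-218)))*107 = (197*(1/246) - 123/(-1/218))*107 = (197/246 - 123*(-218))*107 = (197/246 + 26814)*107 = (6596441/246)*107 = 705819187/246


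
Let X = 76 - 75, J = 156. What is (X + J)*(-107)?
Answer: -16799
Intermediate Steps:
X = 1
(X + J)*(-107) = (1 + 156)*(-107) = 157*(-107) = -16799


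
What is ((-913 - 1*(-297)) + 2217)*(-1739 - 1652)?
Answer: -5428991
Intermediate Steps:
((-913 - 1*(-297)) + 2217)*(-1739 - 1652) = ((-913 + 297) + 2217)*(-3391) = (-616 + 2217)*(-3391) = 1601*(-3391) = -5428991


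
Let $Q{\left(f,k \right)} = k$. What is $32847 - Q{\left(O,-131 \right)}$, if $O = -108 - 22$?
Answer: $32978$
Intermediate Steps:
$O = -130$
$32847 - Q{\left(O,-131 \right)} = 32847 - -131 = 32847 + 131 = 32978$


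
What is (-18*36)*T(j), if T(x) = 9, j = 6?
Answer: -5832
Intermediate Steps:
(-18*36)*T(j) = -18*36*9 = -648*9 = -5832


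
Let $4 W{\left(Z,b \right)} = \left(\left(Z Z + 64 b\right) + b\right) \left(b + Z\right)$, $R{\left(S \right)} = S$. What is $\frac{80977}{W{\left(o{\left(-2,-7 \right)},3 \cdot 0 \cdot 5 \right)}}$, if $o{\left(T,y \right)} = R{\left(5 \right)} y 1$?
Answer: $- \frac{323908}{42875} \approx -7.5547$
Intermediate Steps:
$o{\left(T,y \right)} = 5 y$ ($o{\left(T,y \right)} = 5 y 1 = 5 y$)
$W{\left(Z,b \right)} = \frac{\left(Z + b\right) \left(Z^{2} + 65 b\right)}{4}$ ($W{\left(Z,b \right)} = \frac{\left(\left(Z Z + 64 b\right) + b\right) \left(b + Z\right)}{4} = \frac{\left(\left(Z^{2} + 64 b\right) + b\right) \left(Z + b\right)}{4} = \frac{\left(Z^{2} + 65 b\right) \left(Z + b\right)}{4} = \frac{\left(Z + b\right) \left(Z^{2} + 65 b\right)}{4}$)
$\frac{80977}{W{\left(o{\left(-2,-7 \right)},3 \cdot 0 \cdot 5 \right)}} = \frac{80977}{\frac{\left(5 \left(-7\right)\right)^{3}}{4} + \frac{65 \left(3 \cdot 0 \cdot 5\right)^{2}}{4} + \frac{3 \cdot 0 \cdot 5 \left(5 \left(-7\right)\right)^{2}}{4} + \frac{65 \cdot 5 \left(-7\right) 3 \cdot 0 \cdot 5}{4}} = \frac{80977}{\frac{\left(-35\right)^{3}}{4} + \frac{65 \left(0 \cdot 5\right)^{2}}{4} + \frac{0 \cdot 5 \left(-35\right)^{2}}{4} + \frac{65}{4} \left(-35\right) 0 \cdot 5} = \frac{80977}{\frac{1}{4} \left(-42875\right) + \frac{65 \cdot 0^{2}}{4} + \frac{1}{4} \cdot 0 \cdot 1225 + \frac{65}{4} \left(-35\right) 0} = \frac{80977}{- \frac{42875}{4} + \frac{65}{4} \cdot 0 + 0 + 0} = \frac{80977}{- \frac{42875}{4} + 0 + 0 + 0} = \frac{80977}{- \frac{42875}{4}} = 80977 \left(- \frac{4}{42875}\right) = - \frac{323908}{42875}$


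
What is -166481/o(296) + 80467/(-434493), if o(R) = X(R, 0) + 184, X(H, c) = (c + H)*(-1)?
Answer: 10332259547/6951888 ≈ 1486.3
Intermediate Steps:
X(H, c) = -H - c (X(H, c) = (H + c)*(-1) = -H - c)
o(R) = 184 - R (o(R) = (-R - 1*0) + 184 = (-R + 0) + 184 = -R + 184 = 184 - R)
-166481/o(296) + 80467/(-434493) = -166481/(184 - 1*296) + 80467/(-434493) = -166481/(184 - 296) + 80467*(-1/434493) = -166481/(-112) - 80467/434493 = -166481*(-1/112) - 80467/434493 = 23783/16 - 80467/434493 = 10332259547/6951888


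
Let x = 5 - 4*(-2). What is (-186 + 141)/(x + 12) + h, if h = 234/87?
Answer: 129/145 ≈ 0.88966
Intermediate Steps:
x = 13 (x = 5 + 8 = 13)
h = 78/29 (h = 234*(1/87) = 78/29 ≈ 2.6897)
(-186 + 141)/(x + 12) + h = (-186 + 141)/(13 + 12) + 78/29 = -45/25 + 78/29 = -45*1/25 + 78/29 = -9/5 + 78/29 = 129/145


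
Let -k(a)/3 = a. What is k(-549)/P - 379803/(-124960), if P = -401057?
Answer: 152116842651/50116082720 ≈ 3.0353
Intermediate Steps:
k(a) = -3*a
k(-549)/P - 379803/(-124960) = -3*(-549)/(-401057) - 379803/(-124960) = 1647*(-1/401057) - 379803*(-1/124960) = -1647/401057 + 379803/124960 = 152116842651/50116082720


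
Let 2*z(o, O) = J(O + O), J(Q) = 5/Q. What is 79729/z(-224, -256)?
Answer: -81642496/5 ≈ -1.6328e+7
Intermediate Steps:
z(o, O) = 5/(4*O) (z(o, O) = (5/(O + O))/2 = (5/((2*O)))/2 = (5*(1/(2*O)))/2 = (5/(2*O))/2 = 5/(4*O))
79729/z(-224, -256) = 79729/(((5/4)/(-256))) = 79729/(((5/4)*(-1/256))) = 79729/(-5/1024) = 79729*(-1024/5) = -81642496/5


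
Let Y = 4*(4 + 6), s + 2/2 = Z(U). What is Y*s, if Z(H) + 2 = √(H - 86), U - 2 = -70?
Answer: -120 + 40*I*√154 ≈ -120.0 + 496.39*I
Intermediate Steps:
U = -68 (U = 2 - 70 = -68)
Z(H) = -2 + √(-86 + H) (Z(H) = -2 + √(H - 86) = -2 + √(-86 + H))
s = -3 + I*√154 (s = -1 + (-2 + √(-86 - 68)) = -1 + (-2 + √(-154)) = -1 + (-2 + I*√154) = -3 + I*√154 ≈ -3.0 + 12.41*I)
Y = 40 (Y = 4*10 = 40)
Y*s = 40*(-3 + I*√154) = -120 + 40*I*√154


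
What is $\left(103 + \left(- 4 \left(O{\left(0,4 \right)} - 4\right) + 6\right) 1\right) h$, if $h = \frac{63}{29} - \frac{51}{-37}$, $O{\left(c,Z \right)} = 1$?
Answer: $\frac{461010}{1073} \approx 429.65$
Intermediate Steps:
$h = \frac{3810}{1073}$ ($h = 63 \cdot \frac{1}{29} - - \frac{51}{37} = \frac{63}{29} + \frac{51}{37} = \frac{3810}{1073} \approx 3.5508$)
$\left(103 + \left(- 4 \left(O{\left(0,4 \right)} - 4\right) + 6\right) 1\right) h = \left(103 + \left(- 4 \left(1 - 4\right) + 6\right) 1\right) \frac{3810}{1073} = \left(103 + \left(\left(-4\right) \left(-3\right) + 6\right) 1\right) \frac{3810}{1073} = \left(103 + \left(12 + 6\right) 1\right) \frac{3810}{1073} = \left(103 + 18 \cdot 1\right) \frac{3810}{1073} = \left(103 + 18\right) \frac{3810}{1073} = 121 \cdot \frac{3810}{1073} = \frac{461010}{1073}$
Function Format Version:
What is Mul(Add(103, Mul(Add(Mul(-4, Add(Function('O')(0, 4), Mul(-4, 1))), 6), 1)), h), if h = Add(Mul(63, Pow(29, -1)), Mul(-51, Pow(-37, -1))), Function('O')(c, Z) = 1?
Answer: Rational(461010, 1073) ≈ 429.65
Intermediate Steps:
h = Rational(3810, 1073) (h = Add(Mul(63, Rational(1, 29)), Mul(-51, Rational(-1, 37))) = Add(Rational(63, 29), Rational(51, 37)) = Rational(3810, 1073) ≈ 3.5508)
Mul(Add(103, Mul(Add(Mul(-4, Add(Function('O')(0, 4), Mul(-4, 1))), 6), 1)), h) = Mul(Add(103, Mul(Add(Mul(-4, Add(1, Mul(-4, 1))), 6), 1)), Rational(3810, 1073)) = Mul(Add(103, Mul(Add(Mul(-4, Add(1, -4)), 6), 1)), Rational(3810, 1073)) = Mul(Add(103, Mul(Add(Mul(-4, -3), 6), 1)), Rational(3810, 1073)) = Mul(Add(103, Mul(Add(12, 6), 1)), Rational(3810, 1073)) = Mul(Add(103, Mul(18, 1)), Rational(3810, 1073)) = Mul(Add(103, 18), Rational(3810, 1073)) = Mul(121, Rational(3810, 1073)) = Rational(461010, 1073)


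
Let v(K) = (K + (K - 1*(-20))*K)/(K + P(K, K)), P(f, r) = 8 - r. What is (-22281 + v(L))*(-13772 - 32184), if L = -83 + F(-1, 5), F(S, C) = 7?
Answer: 999933626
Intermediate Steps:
L = -76 (L = -83 + 7 = -76)
v(K) = K/8 + K*(20 + K)/8 (v(K) = (K + (K - 1*(-20))*K)/(K + (8 - K)) = (K + (K + 20)*K)/8 = (K + (20 + K)*K)*(⅛) = (K + K*(20 + K))*(⅛) = K/8 + K*(20 + K)/8)
(-22281 + v(L))*(-13772 - 32184) = (-22281 + (⅛)*(-76)*(21 - 76))*(-13772 - 32184) = (-22281 + (⅛)*(-76)*(-55))*(-45956) = (-22281 + 1045/2)*(-45956) = -43517/2*(-45956) = 999933626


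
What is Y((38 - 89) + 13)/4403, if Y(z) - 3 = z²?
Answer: 1447/4403 ≈ 0.32864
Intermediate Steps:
Y(z) = 3 + z²
Y((38 - 89) + 13)/4403 = (3 + ((38 - 89) + 13)²)/4403 = (3 + (-51 + 13)²)*(1/4403) = (3 + (-38)²)*(1/4403) = (3 + 1444)*(1/4403) = 1447*(1/4403) = 1447/4403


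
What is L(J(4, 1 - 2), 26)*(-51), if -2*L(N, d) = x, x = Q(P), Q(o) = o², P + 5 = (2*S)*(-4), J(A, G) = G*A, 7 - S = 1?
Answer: 143259/2 ≈ 71630.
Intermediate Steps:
S = 6 (S = 7 - 1*1 = 7 - 1 = 6)
J(A, G) = A*G
P = -53 (P = -5 + (2*6)*(-4) = -5 + 12*(-4) = -5 - 48 = -53)
x = 2809 (x = (-53)² = 2809)
L(N, d) = -2809/2 (L(N, d) = -½*2809 = -2809/2)
L(J(4, 1 - 2), 26)*(-51) = -2809/2*(-51) = 143259/2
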